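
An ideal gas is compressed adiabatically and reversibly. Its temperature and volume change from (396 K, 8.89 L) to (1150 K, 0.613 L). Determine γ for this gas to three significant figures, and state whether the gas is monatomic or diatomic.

γ ≈ 1.40; diatomic

TV^(γ−1) = const ⇒ γ − 1 = ln(T₂/T₁) / ln(V₁/V₂).
γ = 1 + ln(1150/396) / ln(8.89/0.613) = 1.399.
γ ≈ 1.40 is close to 7/5, so the gas is diatomic.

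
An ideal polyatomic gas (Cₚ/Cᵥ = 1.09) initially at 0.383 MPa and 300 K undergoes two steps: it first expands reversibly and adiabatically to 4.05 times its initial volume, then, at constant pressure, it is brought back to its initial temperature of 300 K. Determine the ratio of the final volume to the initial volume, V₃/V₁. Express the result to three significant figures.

V₃/V₁ ≈ 4.59

Adiabatic step: V₂/V₁ = 4.05; T₂ = T₁·(1/4.05)^(0.09) = 264.5 K.
Isobaric step: V₃/V₂ = T₃/T₂ = 300/264.5.
V₃/V₁ = (V₂/V₁)(V₃/V₂) = 4.05 × (300/264.5) = 4.593.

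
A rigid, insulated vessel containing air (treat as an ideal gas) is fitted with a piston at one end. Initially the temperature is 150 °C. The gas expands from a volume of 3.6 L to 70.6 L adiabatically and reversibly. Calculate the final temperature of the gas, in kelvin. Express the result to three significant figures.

T₂ ≈ 129 K

For a reversible adiabat TV^(γ−1) is constant, so T₂ = T₁ (V₁/V₂)^(γ−1).
For a diatomic ideal gas γ = 7/5, so γ−1 = 2/5.
T₁ = 150 °C = 423.1 K.
T₂ = 423.1 × (3.6/70.6)^(2/5) = 128.7 K.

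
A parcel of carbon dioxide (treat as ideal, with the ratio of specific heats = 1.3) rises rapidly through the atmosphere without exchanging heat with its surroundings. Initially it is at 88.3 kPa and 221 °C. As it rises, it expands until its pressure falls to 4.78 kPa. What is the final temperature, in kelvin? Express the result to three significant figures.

Adiabatic: T₂/T₁ = (P₂/P₁)^((γ−1)/γ).
T₁ = 221 °C = 494.1 K.
T₂ = 494.1 × (4.78/88.3)^(0.231) = 252.1 K.

T₂ ≈ 252 K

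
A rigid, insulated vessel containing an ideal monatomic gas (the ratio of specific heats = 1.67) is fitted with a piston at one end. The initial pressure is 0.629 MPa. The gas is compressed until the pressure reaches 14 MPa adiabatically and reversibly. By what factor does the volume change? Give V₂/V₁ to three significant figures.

From PV^γ = const, V₂/V₁ = (P₁/P₂)^(1/γ).
V₂/V₁ = (0.629/14)^(0.599) = 0.156.

V₂/V₁ ≈ 0.156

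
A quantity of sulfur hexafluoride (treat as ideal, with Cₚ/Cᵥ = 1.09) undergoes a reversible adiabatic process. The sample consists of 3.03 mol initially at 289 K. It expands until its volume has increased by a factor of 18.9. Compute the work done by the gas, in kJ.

Adiabatic: T₁V₁^(γ−1) = T₂V₂^(γ−1) ⇒ T₂ = T₁ (V₁/V₂)^(γ−1).
T₂ = 289 × (1/18.9)^(0.09) = 221.8 K.
Q = 0, so ΔU = W_on_gas = nCᵥΔT with Cᵥ = R/(γ−1) = 92.38 J/(mol·K).
ΔU = 3.03 × 92.38 × (221.8 − 289) = -18800 J.
Work done by the gas = −ΔU = 18800 J.

W ≈ 18.8 kJ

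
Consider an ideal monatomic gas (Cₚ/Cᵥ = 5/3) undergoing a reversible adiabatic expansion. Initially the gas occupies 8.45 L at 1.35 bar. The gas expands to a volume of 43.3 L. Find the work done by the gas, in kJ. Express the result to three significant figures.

W ≈ 1.14 kJ

P₂ = P₁(V₁/V₂)^γ = 1.35×(8.45/43.3)^(5/3) = 0.08864 bar.
For a reversible adiabat, W_by_gas = (P₁V₁ − P₂V₂)/(γ−1).
W_by = (135000×0.00845 − 8864×0.0433) / (2/3) = 1135 J.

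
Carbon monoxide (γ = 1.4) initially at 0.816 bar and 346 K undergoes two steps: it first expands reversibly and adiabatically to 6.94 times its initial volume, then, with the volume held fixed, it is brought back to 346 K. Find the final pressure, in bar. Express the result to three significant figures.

Adiabatic step (PV^γ = const): P₂ = 0.816×(1/6.94)^(1.4) = 0.05417 bar; T₂ = 346×(1/6.94)^(0.4) = 159.4 K.
Isochoric: P₃ = P₂(T₃/T₂) = 0.05417 × (346/159.4) = 0.1176 bar.

P₃ ≈ 0.118 bar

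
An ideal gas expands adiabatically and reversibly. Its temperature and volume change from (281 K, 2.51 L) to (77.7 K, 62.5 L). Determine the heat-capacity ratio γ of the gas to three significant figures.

γ ≈ 1.40

TV^(γ−1) = const ⇒ γ − 1 = ln(T₂/T₁) / ln(V₁/V₂).
γ = 1 + ln(77.7/281) / ln(2.51/62.5) = 1.4.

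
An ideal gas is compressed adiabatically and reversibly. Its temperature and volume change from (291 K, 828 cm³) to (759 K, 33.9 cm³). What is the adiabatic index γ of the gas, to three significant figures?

TV^(γ−1) = const ⇒ γ − 1 = ln(T₂/T₁) / ln(V₁/V₂).
γ = 1 + ln(759/291) / ln(828/33.9) = 1.3.

γ ≈ 1.30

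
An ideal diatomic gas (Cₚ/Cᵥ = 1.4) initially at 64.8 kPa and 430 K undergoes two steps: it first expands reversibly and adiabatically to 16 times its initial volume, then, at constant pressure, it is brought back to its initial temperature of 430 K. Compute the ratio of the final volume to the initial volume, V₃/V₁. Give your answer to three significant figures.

V₃/V₁ ≈ 48.5

Adiabatic step: V₂/V₁ = 16; T₂ = T₁·(1/16)^(0.4) = 141.8 K.
Isobaric step: V₃/V₂ = T₃/T₂ = 430/141.8.
V₃/V₁ = (V₂/V₁)(V₃/V₂) = 16 × (430/141.8) = 48.5.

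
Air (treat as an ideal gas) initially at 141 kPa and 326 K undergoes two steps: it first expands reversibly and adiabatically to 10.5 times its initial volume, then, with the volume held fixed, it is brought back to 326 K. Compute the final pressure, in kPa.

For a diatomic ideal gas γ = 7/5.
Adiabatic step (PV^γ = const): P₂ = 141×(1/10.5)^(7/5) = 5.243 kPa; T₂ = 326×(1/10.5)^(2/5) = 127.3 K.
Isochoric: P₃ = P₂(T₃/T₂) = 5.243 × (326/127.3) = 13.43 kPa.

P₃ ≈ 13.4 kPa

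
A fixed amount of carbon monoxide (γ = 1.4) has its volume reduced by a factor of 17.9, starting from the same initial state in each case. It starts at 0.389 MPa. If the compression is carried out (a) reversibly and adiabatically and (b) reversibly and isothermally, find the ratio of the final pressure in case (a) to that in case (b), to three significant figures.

Isothermal: P_b = P₁(V₁/V₂) = 0.389×17.9.
Adiabatic: P_a = P₁(V₁/V₂)^γ = 0.389×17.9^(1.4).
P_a/P_b = (V₁/V₂)^(γ−1) = 17.9^(0.4) = 3.171.

P_adiabatic / P_isothermal ≈ 3.17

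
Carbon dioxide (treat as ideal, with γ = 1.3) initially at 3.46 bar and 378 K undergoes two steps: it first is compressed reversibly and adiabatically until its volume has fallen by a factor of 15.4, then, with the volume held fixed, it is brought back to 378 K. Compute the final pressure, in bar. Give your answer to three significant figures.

Adiabatic step (PV^γ = const): P₂ = 3.46×15.4^(1.3) = 121 bar; T₂ = 378×15.4^(0.3) = 858.5 K.
Isochoric: P₃ = P₂(T₃/T₂) = 121 × (378/858.5) = 53.28 bar.

P₃ ≈ 53.3 bar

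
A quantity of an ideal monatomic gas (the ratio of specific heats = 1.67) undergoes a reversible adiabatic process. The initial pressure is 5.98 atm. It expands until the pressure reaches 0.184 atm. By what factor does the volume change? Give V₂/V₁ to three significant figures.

From PV^γ = const, V₂/V₁ = (P₁/P₂)^(1/γ).
V₂/V₁ = (5.98/0.184)^(0.599) = 8.041.

V₂/V₁ ≈ 8.04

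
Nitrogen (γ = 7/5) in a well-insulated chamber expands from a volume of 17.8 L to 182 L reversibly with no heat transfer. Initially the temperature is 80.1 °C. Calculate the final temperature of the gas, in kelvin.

T₂ ≈ 139 K

For a reversible adiabat TV^(γ−1) is constant, so T₂ = T₁ (V₁/V₂)^(γ−1).
T₁ = 80.1 °C = 353.2 K.
T₂ = 353.2 × (17.8/182)^(2/5) = 139.4 K.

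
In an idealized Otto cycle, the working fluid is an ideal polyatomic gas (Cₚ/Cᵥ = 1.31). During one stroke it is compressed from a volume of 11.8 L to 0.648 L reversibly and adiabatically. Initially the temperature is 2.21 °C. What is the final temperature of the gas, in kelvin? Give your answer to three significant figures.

T₂ ≈ 677 K

For a reversible adiabat TV^(γ−1) is constant, so T₂ = T₁ (V₁/V₂)^(γ−1).
T₁ = 2.21 °C = 275.4 K.
T₂ = 275.4 × (11.8/0.648)^(0.31) = 677 K.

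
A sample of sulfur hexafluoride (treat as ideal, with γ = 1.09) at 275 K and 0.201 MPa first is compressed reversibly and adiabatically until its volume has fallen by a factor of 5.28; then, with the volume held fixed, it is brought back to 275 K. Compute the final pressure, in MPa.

P₃ ≈ 1.06 MPa

Adiabatic step (PV^γ = const): P₂ = 0.201×5.28^(1.09) = 1.233 MPa; T₂ = 275×5.28^(0.09) = 319.4 K.
Isochoric: P₃ = P₂(T₃/T₂) = 1.233 × (275/319.4) = 1.061 MPa.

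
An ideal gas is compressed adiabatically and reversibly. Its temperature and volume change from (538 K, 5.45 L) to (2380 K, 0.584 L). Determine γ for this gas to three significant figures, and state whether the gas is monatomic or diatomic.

TV^(γ−1) = const ⇒ γ − 1 = ln(T₂/T₁) / ln(V₁/V₂).
γ = 1 + ln(2380/538) / ln(5.45/0.584) = 1.666.
γ ≈ 1.67 is close to 5/3, so the gas is monatomic.

γ ≈ 1.67; monatomic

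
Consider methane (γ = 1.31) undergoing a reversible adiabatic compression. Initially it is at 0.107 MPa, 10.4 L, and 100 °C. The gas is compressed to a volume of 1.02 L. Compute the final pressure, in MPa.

P₂ ≈ 2.24 MPa

Since PV^γ is constant along a reversible adiabat, P₂ = P₁ (V₁/V₂)^γ.
P₂ = 0.107 × (10.4/1.02)^(1.31) = 2.241 MPa.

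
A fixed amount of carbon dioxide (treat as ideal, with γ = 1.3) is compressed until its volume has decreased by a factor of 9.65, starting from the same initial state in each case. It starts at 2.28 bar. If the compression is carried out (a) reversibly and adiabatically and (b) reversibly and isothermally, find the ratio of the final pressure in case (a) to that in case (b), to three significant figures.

Isothermal: P_b = P₁(V₁/V₂) = 2.28×9.65.
Adiabatic: P_a = P₁(V₁/V₂)^γ = 2.28×9.65^(1.3).
P_a/P_b = (V₁/V₂)^(γ−1) = 9.65^(0.3) = 1.974.

P_adiabatic / P_isothermal ≈ 1.97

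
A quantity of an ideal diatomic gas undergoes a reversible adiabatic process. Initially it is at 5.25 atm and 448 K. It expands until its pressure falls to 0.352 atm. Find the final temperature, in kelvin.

T₂ ≈ 207 K

Adiabatic: T₂/T₁ = (P₂/P₁)^((γ−1)/γ).
For a diatomic ideal gas γ = 7/5, so (γ−1)/γ = 2/7.
T₂ = 448 × (0.352/5.25)^(2/7) = 207 K.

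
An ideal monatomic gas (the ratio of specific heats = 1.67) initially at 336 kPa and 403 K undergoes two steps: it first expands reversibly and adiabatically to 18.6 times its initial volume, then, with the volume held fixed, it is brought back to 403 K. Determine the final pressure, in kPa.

Adiabatic step (PV^γ = const): P₂ = 336×(1/18.6)^(1.67) = 2.548 kPa; T₂ = 403×(1/18.6)^(0.67) = 56.85 K.
Isochoric: P₃ = P₂(T₃/T₂) = 2.548 × (403/56.85) = 18.06 kPa.

P₃ ≈ 18.1 kPa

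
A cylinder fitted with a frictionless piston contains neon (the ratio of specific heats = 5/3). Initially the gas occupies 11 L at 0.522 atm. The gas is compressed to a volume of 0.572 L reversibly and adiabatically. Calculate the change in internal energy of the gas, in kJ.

P₂ = P₁(V₁/V₂)^γ = 0.522×(11/0.572)^(5/3) = 72.06 atm.
For a reversible adiabat, W_by_gas = (P₁V₁ − P₂V₂)/(γ−1).
W_by = (52890×0.011 − 7.301×10^6×0.000572) / (2/3) = -5392 J.
Q = 0 ⇒ ΔU = −W_by = 5392 J.

ΔU ≈ 5.39 kJ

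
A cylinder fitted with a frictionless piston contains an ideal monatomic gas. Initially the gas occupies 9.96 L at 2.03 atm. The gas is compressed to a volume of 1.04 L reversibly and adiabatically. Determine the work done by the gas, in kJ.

W ≈ -10.8 kJ

γ = 5/3 for a monatomic ideal gas.
P₂ = P₁(V₁/V₂)^γ = 2.03×(9.96/1.04)^(5/3) = 87.67 atm.
For a reversible adiabat, W_by_gas = (P₁V₁ − P₂V₂)/(γ−1).
W_by = (205700×0.00996 − 8.884×10^6×0.00104) / (2/3) = -10790 J.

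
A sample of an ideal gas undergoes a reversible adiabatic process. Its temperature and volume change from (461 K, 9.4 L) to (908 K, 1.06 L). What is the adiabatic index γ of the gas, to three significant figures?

TV^(γ−1) = const ⇒ γ − 1 = ln(T₂/T₁) / ln(V₁/V₂).
γ = 1 + ln(908/461) / ln(9.4/1.06) = 1.311.

γ ≈ 1.31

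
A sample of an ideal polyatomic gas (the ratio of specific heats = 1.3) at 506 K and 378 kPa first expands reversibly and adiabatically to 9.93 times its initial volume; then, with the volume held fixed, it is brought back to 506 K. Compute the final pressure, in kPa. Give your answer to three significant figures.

P₃ ≈ 38.1 kPa

Adiabatic step (PV^γ = const): P₂ = 378×(1/9.93)^(1.3) = 19.12 kPa; T₂ = 506×(1/9.93)^(0.3) = 254.1 K.
Isochoric: P₃ = P₂(T₃/T₂) = 19.12 × (506/254.1) = 38.07 kPa.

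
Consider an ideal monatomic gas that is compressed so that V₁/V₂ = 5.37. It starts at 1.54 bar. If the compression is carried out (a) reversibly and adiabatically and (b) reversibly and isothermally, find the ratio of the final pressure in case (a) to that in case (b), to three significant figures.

P_adiabatic / P_isothermal ≈ 3.07

For a monatomic ideal gas γ = 5/3.
Isothermal: P_b = P₁(V₁/V₂) = 1.54×5.37.
Adiabatic: P_a = P₁(V₁/V₂)^γ = 1.54×5.37^(5/3).
P_a/P_b = (V₁/V₂)^(γ−1) = 5.37^(2/3) = 3.067.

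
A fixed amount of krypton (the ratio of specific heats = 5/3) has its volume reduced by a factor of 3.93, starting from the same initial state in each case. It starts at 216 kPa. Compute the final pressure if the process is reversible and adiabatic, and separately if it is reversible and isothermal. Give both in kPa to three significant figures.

adiabatic: 2110 kPa; isothermal: 849 kPa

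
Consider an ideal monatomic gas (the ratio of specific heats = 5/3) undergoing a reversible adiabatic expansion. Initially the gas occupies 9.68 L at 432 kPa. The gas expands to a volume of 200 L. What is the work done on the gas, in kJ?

P₂ = P₁(V₁/V₂)^γ = 432×(9.68/200)^(5/3) = 2.777 kPa.
For a reversible adiabat, W_by_gas = (P₁V₁ − P₂V₂)/(γ−1).
W_by = (432000×0.00968 − 2777×0.2) / (2/3) = 5440 J.
W_on_gas = −W_by = -5440 J.

W ≈ -5.44 kJ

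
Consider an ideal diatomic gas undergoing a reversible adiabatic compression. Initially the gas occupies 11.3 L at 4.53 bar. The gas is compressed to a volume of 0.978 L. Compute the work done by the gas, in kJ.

W ≈ -21.3 kJ

γ = 7/5 for a diatomic ideal gas.
P₂ = P₁(V₁/V₂)^γ = 4.53×(11.3/0.978)^(7/5) = 139.3 bar.
For a reversible adiabat, W_by_gas = (P₁V₁ − P₂V₂)/(γ−1).
W_by = (453000×0.0113 − 1.393×10^7×0.000978) / (2/5) = -21260 J.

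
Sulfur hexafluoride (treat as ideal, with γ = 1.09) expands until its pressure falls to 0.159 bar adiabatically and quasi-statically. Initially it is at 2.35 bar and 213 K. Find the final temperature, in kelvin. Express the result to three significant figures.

T₂ ≈ 171 K

Along an adiabat T P^((1−γ)/γ) is constant, so T₂ = T₁ (P₂/P₁)^((γ−1)/γ).
T₂ = 213 × (0.159/2.35)^(0.0826) = 170.5 K.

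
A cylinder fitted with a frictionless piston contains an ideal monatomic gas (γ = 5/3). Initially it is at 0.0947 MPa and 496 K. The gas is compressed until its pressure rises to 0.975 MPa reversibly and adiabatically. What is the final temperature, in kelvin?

T₂ ≈ 1260 K

Adiabatic: T₂/T₁ = (P₂/P₁)^((γ−1)/γ).
T₂ = 496 × (0.975/0.0947)^(2/5) = 1261 K.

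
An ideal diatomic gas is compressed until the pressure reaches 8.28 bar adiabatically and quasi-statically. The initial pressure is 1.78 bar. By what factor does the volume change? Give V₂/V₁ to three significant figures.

From PV^γ = const, V₂/V₁ = (P₁/P₂)^(1/γ).
For a diatomic ideal gas γ = 7/5.
V₂/V₁ = (1.78/8.28)^(5/7) = 0.3335.

V₂/V₁ ≈ 0.334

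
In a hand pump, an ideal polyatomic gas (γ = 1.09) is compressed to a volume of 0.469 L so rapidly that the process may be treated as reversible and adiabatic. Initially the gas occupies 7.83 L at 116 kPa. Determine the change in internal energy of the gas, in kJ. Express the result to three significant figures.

P₂ = P₁(V₁/V₂)^γ = 116×(7.83/0.469)^(1.09) = 2495 kPa.
For a reversible adiabat, W_by_gas = (P₁V₁ − P₂V₂)/(γ−1).
W_by = (116000×0.00783 − 2.495×10^6×0.000469) / (0.09) = -2910 J.
Q = 0 ⇒ ΔU = −W_by = 2910 J.

ΔU ≈ 2.91 kJ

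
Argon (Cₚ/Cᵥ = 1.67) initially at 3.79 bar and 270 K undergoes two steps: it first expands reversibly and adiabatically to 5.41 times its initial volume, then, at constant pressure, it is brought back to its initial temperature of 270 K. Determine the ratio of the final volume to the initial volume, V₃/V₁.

V₃/V₁ ≈ 16.8

Adiabatic step: V₂/V₁ = 5.41; T₂ = T₁·(1/5.41)^(0.67) = 87.12 K.
Isobaric step: V₃/V₂ = T₃/T₂ = 270/87.12.
V₃/V₁ = (V₂/V₁)(V₃/V₂) = 5.41 × (270/87.12) = 16.77.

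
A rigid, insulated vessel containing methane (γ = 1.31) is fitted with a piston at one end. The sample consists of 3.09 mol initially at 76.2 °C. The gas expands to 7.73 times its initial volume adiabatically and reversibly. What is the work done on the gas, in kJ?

W ≈ -13.6 kJ

For a reversible adiabat TV^(γ−1) is constant, so T₂ = T₁ (V₁/V₂)^(γ−1).
T₁ = 76.2 °C = 349.3 K.
T₂ = 349.3 × (1/7.73)^(0.31) = 185.3 K.
Q = 0, so ΔU = W_on_gas = nCᵥΔT with Cᵥ = R/(γ−1) = 26.82 J/(mol·K).
ΔU = 3.09 × 26.82 × (185.3 − 349.3) = -13590 J.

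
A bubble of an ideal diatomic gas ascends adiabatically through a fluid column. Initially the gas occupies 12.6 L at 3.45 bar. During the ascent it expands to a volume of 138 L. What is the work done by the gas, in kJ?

W ≈ 6.70 kJ

γ = 7/5 for a diatomic ideal gas.
P₂ = P₁(V₁/V₂)^γ = 3.45×(12.6/138)^(7/5) = 0.1209 bar.
For a reversible adiabat, W_by_gas = (P₁V₁ − P₂V₂)/(γ−1).
W_by = (345000×0.0126 − 12090×0.138) / (2/5) = 6696 J.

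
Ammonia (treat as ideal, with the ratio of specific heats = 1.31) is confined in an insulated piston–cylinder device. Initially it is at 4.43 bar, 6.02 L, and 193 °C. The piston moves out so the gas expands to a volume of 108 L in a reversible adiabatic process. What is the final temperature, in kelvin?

Adiabatic: T₁V₁^(γ−1) = T₂V₂^(γ−1) ⇒ T₂ = T₁ (V₁/V₂)^(γ−1).
T₁ = 193 °C = 466.1 K.
T₂ = 466.1 × (6.02/108)^(0.31) = 190.5 K.

T₂ ≈ 190 K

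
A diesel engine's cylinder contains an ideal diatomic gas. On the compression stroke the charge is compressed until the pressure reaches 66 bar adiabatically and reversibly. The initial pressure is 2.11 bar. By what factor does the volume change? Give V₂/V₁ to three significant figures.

From PV^γ = const, V₂/V₁ = (P₁/P₂)^(1/γ).
For a diatomic ideal gas γ = 7/5.
V₂/V₁ = (2.11/66)^(5/7) = 0.0855.

V₂/V₁ ≈ 0.0855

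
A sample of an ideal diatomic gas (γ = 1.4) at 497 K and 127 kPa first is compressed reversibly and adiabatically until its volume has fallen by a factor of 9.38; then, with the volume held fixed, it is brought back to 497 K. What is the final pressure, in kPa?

P₃ ≈ 1190 kPa

Adiabatic step (PV^γ = const): P₂ = 127×9.38^(1.4) = 2917 kPa; T₂ = 497×9.38^(0.4) = 1217 K.
Isochoric: P₃ = P₂(T₃/T₂) = 2917 × (497/1217) = 1191 kPa.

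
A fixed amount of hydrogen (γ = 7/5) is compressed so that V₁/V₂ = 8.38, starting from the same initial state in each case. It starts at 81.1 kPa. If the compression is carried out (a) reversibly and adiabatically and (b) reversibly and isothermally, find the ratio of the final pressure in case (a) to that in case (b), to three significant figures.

Isothermal: P_b = P₁(V₁/V₂) = 81.1×8.38.
Adiabatic: P_a = P₁(V₁/V₂)^γ = 81.1×8.38^(7/5).
P_a/P_b = (V₁/V₂)^(γ−1) = 8.38^(2/5) = 2.34.

P_adiabatic / P_isothermal ≈ 2.34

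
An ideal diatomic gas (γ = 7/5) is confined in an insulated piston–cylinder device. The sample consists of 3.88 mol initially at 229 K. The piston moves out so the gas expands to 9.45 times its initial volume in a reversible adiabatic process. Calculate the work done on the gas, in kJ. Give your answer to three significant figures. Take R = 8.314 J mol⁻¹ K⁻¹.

For a reversible adiabat TV^(γ−1) is constant, so T₂ = T₁ (V₁/V₂)^(γ−1).
T₂ = 229 × (1/9.45)^(2/5) = 93.25 K.
Q = 0, so ΔU = W_on_gas = nCᵥΔT with Cᵥ = R/(γ−1) = 20.79 J/(mol·K).
ΔU = 3.88 × 20.79 × (93.25 − 229) = -10950 J.

W ≈ -10.9 kJ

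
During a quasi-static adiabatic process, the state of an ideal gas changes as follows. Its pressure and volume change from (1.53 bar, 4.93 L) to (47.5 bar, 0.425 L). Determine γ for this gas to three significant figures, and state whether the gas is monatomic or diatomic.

PV^γ = const ⇒ γ = ln(P₂/P₁) / ln(V₁/V₂).
γ = ln(47.5/1.53) / ln(4.93/0.425) = 1.402.
γ ≈ 1.40 is close to 7/5, so the gas is diatomic.

γ ≈ 1.40; diatomic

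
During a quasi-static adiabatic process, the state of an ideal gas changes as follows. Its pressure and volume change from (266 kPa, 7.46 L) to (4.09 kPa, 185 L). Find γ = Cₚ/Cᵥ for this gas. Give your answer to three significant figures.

γ ≈ 1.30

PV^γ = const ⇒ γ = ln(P₂/P₁) / ln(V₁/V₂).
γ = ln(4.09/266) / ln(7.46/185) = 1.3.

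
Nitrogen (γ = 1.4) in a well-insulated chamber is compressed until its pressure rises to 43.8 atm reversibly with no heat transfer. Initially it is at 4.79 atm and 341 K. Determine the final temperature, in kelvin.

T₂ ≈ 642 K

Adiabatic: T₂/T₁ = (P₂/P₁)^((γ−1)/γ).
T₂ = 341 × (43.8/4.79)^(0.286) = 641.7 K.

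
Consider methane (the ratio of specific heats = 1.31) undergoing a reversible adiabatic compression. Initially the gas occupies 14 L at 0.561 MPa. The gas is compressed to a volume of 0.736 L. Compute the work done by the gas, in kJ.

W ≈ -37.8 kJ

P₂ = P₁(V₁/V₂)^γ = 0.561×(14/0.736)^(1.31) = 26.59 MPa.
For a reversible adiabat, W_by_gas = (P₁V₁ − P₂V₂)/(γ−1).
W_by = (561000×0.014 − 2.659×10^7×0.000736) / (0.31) = -37800 J.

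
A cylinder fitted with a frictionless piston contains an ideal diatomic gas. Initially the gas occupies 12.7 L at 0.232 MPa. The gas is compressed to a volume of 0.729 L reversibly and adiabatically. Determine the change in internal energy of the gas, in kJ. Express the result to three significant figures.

ΔU ≈ 15.7 kJ

γ = 7/5 for a diatomic ideal gas.
P₂ = P₁(V₁/V₂)^γ = 0.232×(12.7/0.729)^(7/5) = 12.68 MPa.
For a reversible adiabat, W_by_gas = (P₁V₁ − P₂V₂)/(γ−1).
W_by = (232000×0.0127 − 1.268×10^7×0.000729) / (2/5) = -15740 J.
Q = 0 ⇒ ΔU = −W_by = 15740 J.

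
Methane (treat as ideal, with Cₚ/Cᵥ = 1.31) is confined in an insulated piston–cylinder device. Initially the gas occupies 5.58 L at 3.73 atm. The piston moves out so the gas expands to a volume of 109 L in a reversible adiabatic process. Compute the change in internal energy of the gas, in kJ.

ΔU ≈ -4.10 kJ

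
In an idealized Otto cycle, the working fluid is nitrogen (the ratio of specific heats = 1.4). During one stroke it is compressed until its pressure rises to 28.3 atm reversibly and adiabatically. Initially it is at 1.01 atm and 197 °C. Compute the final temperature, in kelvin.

Along an adiabat T P^((1−γ)/γ) is constant, so T₂ = T₁ (P₂/P₁)^((γ−1)/γ).
T₁ = 197 °C = 470.1 K.
T₂ = 470.1 × (28.3/1.01)^(0.286) = 1218 K.

T₂ ≈ 1220 K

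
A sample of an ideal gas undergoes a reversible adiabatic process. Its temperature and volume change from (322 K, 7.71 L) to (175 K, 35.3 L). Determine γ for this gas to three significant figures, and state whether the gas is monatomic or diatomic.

TV^(γ−1) = const ⇒ γ − 1 = ln(T₂/T₁) / ln(V₁/V₂).
γ = 1 + ln(175/322) / ln(7.71/35.3) = 1.401.
γ ≈ 1.40 is close to 7/5, so the gas is diatomic.

γ ≈ 1.40; diatomic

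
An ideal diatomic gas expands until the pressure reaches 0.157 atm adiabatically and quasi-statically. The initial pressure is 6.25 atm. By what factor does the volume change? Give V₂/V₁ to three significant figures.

From PV^γ = const, V₂/V₁ = (P₁/P₂)^(1/γ).
For a diatomic ideal gas γ = 7/5.
V₂/V₁ = (6.25/0.157)^(5/7) = 13.89.

V₂/V₁ ≈ 13.9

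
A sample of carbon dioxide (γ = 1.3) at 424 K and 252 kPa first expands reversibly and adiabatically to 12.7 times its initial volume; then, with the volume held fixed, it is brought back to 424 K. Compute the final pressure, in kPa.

Adiabatic step (PV^γ = const): P₂ = 252×(1/12.7)^(1.3) = 9.257 kPa; T₂ = 424×(1/12.7)^(0.3) = 197.8 K.
Isochoric: P₃ = P₂(T₃/T₂) = 9.257 × (424/197.8) = 19.84 kPa.

P₃ ≈ 19.8 kPa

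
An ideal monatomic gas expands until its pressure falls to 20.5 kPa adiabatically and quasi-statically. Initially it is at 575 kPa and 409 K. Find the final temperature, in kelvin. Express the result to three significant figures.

T₂ ≈ 108 K

Along an adiabat T P^((1−γ)/γ) is constant, so T₂ = T₁ (P₂/P₁)^((γ−1)/γ).
For a monatomic ideal gas γ = 5/3, so (γ−1)/γ = 2/5.
T₂ = 409 × (20.5/575)^(2/5) = 107.8 K.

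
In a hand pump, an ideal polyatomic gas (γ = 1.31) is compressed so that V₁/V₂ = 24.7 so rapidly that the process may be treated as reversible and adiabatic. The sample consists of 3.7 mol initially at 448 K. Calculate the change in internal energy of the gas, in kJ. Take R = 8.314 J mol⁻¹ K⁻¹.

For a reversible adiabat TV^(γ−1) is constant, so T₂ = T₁ (V₁/V₂)^(γ−1).
T₂ = 448 × 24.7^(0.31) = 1211 K.
Q = 0, so ΔU = W_on_gas = nCᵥΔT with Cᵥ = R/(γ−1) = 26.82 J/(mol·K).
ΔU = 3.7 × 26.82 × (1211 − 448) = 75680 J.

ΔU ≈ 75.7 kJ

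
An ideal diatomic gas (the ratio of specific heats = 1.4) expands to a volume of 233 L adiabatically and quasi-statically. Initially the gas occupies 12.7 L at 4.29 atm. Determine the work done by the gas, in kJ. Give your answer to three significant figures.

W ≈ 9.49 kJ

P₂ = P₁(V₁/V₂)^γ = 4.29×(12.7/233)^(1.4) = 0.07303 atm.
For a reversible adiabat, W_by_gas = (P₁V₁ − P₂V₂)/(γ−1).
W_by = (434700×0.0127 − 7399×0.233) / (0.4) = 9491 J.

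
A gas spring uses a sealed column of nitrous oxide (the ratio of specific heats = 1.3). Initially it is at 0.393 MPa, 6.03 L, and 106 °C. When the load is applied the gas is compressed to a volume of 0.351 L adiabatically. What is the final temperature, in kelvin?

T₂ ≈ 890 K

For a reversible adiabat TV^(γ−1) is constant, so T₂ = T₁ (V₁/V₂)^(γ−1).
T₁ = 106 °C = 379.1 K.
T₂ = 379.1 × (6.03/0.351)^(0.3) = 889.8 K.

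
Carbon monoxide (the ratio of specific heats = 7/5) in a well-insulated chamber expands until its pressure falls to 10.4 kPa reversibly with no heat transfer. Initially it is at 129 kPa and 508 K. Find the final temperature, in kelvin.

Along an adiabat T P^((1−γ)/γ) is constant, so T₂ = T₁ (P₂/P₁)^((γ−1)/γ).
T₂ = 508 × (10.4/129)^(2/7) = 247.4 K.

T₂ ≈ 247 K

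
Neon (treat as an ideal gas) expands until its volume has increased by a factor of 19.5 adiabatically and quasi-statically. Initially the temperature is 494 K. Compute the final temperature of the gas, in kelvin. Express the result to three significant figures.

T₂ ≈ 68.2 K

For a reversible adiabat TV^(γ−1) is constant, so T₂ = T₁ (V₁/V₂)^(γ−1).
For a monatomic ideal gas γ = 5/3, so γ−1 = 2/3.
T₂ = 494 × (1/19.5)^(2/3) = 68.19 K.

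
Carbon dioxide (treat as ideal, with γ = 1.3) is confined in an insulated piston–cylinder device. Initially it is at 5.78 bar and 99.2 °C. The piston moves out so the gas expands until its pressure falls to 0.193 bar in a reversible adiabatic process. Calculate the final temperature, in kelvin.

T₂ ≈ 170 K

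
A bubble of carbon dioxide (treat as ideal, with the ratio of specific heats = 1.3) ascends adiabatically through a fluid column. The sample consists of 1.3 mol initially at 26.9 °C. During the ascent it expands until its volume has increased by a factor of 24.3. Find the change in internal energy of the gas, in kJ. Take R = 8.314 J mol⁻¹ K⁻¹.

ΔU ≈ -6.66 kJ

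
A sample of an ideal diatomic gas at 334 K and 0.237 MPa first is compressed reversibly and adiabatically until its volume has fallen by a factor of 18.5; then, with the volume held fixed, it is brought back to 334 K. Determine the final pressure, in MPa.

For a diatomic ideal gas γ = 7/5.
Adiabatic step (PV^γ = const): P₂ = 0.237×18.5^(7/5) = 14.09 MPa; T₂ = 334×18.5^(2/5) = 1073 K.
Isochoric: P₃ = P₂(T₃/T₂) = 14.09 × (334/1073) = 4.385 MPa.

P₃ ≈ 4.38 MPa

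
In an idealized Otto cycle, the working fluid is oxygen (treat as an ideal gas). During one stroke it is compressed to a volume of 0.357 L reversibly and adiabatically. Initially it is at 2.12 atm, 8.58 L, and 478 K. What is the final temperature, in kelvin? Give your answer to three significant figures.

For a reversible adiabat TV^(γ−1) is constant, so T₂ = T₁ (V₁/V₂)^(γ−1).
γ = 7/5 for a diatomic ideal gas.
T₂ = 478 × (8.58/0.357)^(2/5) = 1705 K.

T₂ ≈ 1710 K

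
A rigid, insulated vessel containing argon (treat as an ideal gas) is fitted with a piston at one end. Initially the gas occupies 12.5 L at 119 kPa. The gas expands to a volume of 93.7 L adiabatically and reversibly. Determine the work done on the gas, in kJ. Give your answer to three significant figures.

γ = 5/3 for a monatomic ideal gas.
P₂ = P₁(V₁/V₂)^γ = 119×(12.5/93.7)^(5/3) = 4.145 kPa.
For a reversible adiabat, W_by_gas = (P₁V₁ − P₂V₂)/(γ−1).
W_by = (119000×0.0125 − 4145×0.0937) / (2/3) = 1649 J.
W_on_gas = −W_by = -1649 J.

W ≈ -1.65 kJ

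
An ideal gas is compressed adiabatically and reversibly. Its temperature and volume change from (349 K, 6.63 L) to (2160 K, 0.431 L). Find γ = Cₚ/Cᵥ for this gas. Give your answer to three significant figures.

TV^(γ−1) = const ⇒ γ − 1 = ln(T₂/T₁) / ln(V₁/V₂).
γ = 1 + ln(2160/349) / ln(6.63/0.431) = 1.667.

γ ≈ 1.67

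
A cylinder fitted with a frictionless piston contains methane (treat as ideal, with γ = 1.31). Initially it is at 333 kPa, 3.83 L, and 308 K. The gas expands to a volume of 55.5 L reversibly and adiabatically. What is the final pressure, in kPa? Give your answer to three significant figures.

P₂ ≈ 10.0 kPa

Adiabatic: P₁V₁^γ = P₂V₂^γ ⇒ P₂ = P₁ (V₁/V₂)^γ.
P₂ = 333 × (3.83/55.5)^(1.31) = 10.03 kPa.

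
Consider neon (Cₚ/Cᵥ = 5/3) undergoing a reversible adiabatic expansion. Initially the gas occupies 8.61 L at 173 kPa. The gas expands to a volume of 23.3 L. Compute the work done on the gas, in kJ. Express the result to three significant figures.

W ≈ -1.08 kJ

P₂ = P₁(V₁/V₂)^γ = 173×(8.61/23.3)^(5/3) = 32.92 kPa.
For a reversible adiabat, W_by_gas = (P₁V₁ − P₂V₂)/(γ−1).
W_by = (173000×0.00861 − 32920×0.0233) / (2/3) = 1084 J.
W_on_gas = −W_by = -1084 J.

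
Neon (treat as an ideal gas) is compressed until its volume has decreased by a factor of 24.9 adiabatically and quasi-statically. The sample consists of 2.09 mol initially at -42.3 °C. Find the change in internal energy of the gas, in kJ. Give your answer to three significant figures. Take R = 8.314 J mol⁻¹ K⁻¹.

ΔU ≈ 45.3 kJ

For a reversible adiabat TV^(γ−1) is constant, so T₂ = T₁ (V₁/V₂)^(γ−1).
γ = 5/3 for a monatomic ideal gas, so γ−1 = 2/3.
T₁ = -42.3 °C = 230.8 K.
T₂ = 230.8 × 24.9^(2/3) = 1968 K.
Q = 0, so ΔU = W_on_gas = nCᵥΔT with Cᵥ = R/(γ−1) = 12.47 J/(mol·K).
ΔU = 2.09 × 12.47 × (1968 − 230.8) = 45290 J.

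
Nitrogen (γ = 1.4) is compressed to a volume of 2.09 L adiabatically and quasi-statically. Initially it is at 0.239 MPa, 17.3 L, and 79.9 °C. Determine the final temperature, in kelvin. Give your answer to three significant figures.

For a reversible adiabat TV^(γ−1) is constant, so T₂ = T₁ (V₁/V₂)^(γ−1).
T₁ = 79.9 °C = 353 K.
T₂ = 353 × (17.3/2.09)^(0.4) = 822.2 K.

T₂ ≈ 822 K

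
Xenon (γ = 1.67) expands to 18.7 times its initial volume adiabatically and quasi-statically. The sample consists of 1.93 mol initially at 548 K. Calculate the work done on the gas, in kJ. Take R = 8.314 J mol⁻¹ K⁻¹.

Adiabatic: T₁V₁^(γ−1) = T₂V₂^(γ−1) ⇒ T₂ = T₁ (V₁/V₂)^(γ−1).
T₂ = 548 × (1/18.7)^(0.67) = 77.03 K.
Q = 0, so ΔU = W_on_gas = nCᵥΔT with Cᵥ = R/(γ−1) = 12.41 J/(mol·K).
ΔU = 1.93 × 12.41 × (77.03 − 548) = -11280 J.

W ≈ -11.3 kJ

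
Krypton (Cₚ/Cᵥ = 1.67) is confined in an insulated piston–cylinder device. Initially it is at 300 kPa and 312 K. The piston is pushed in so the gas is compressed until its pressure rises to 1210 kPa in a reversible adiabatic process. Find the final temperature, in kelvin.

T₂ ≈ 546 K

Adiabatic: T₂/T₁ = (P₂/P₁)^((γ−1)/γ).
T₂ = 312 × (1210/300)^(0.401) = 545.9 K.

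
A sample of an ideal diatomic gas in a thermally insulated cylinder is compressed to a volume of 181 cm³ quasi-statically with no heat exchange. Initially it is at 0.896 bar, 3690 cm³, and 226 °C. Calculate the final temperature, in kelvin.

For a reversible adiabat TV^(γ−1) is constant, so T₂ = T₁ (V₁/V₂)^(γ−1).
γ = 7/5 for a diatomic ideal gas.
T₁ = 226 °C = 499.1 K.
T₂ = 499.1 × (3690/181)^(2/5) = 1667 K.

T₂ ≈ 1670 K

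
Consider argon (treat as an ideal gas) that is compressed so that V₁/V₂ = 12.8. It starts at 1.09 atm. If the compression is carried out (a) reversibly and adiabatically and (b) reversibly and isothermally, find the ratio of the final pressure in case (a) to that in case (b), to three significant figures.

P_adiabatic / P_isothermal ≈ 5.47

For a monatomic ideal gas γ = 5/3.
Isothermal: P_b = P₁(V₁/V₂) = 1.09×12.8.
Adiabatic: P_a = P₁(V₁/V₂)^γ = 1.09×12.8^(5/3).
P_a/P_b = (V₁/V₂)^(γ−1) = 12.8^(2/3) = 5.472.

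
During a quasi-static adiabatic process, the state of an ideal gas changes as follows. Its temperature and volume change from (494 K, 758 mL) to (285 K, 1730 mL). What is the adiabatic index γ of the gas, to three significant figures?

TV^(γ−1) = const ⇒ γ − 1 = ln(T₂/T₁) / ln(V₁/V₂).
γ = 1 + ln(285/494) / ln(758/1730) = 1.667.

γ ≈ 1.67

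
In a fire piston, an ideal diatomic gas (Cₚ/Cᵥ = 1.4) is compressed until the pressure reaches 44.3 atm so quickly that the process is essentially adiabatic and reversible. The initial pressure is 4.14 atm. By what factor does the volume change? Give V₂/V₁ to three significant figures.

From PV^γ = const, V₂/V₁ = (P₁/P₂)^(1/γ).
V₂/V₁ = (4.14/44.3)^(0.714) = 0.184.

V₂/V₁ ≈ 0.184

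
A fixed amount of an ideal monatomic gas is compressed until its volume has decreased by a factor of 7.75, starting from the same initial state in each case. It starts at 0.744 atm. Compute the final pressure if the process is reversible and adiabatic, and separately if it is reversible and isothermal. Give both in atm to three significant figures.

adiabatic: 22.6 atm; isothermal: 5.77 atm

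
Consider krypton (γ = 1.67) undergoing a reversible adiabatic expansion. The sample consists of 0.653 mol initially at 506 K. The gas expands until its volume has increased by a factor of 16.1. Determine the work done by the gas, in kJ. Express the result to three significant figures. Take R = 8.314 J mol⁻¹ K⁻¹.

W ≈ 3.46 kJ

Adiabatic: T₁V₁^(γ−1) = T₂V₂^(γ−1) ⇒ T₂ = T₁ (V₁/V₂)^(γ−1).
T₂ = 506 × (1/16.1)^(0.67) = 78.63 K.
Q = 0, so ΔU = W_on_gas = nCᵥΔT with Cᵥ = R/(γ−1) = 12.41 J/(mol·K).
ΔU = 0.653 × 12.41 × (78.63 − 506) = -3463 J.
Work done by the gas = −ΔU = 3463 J.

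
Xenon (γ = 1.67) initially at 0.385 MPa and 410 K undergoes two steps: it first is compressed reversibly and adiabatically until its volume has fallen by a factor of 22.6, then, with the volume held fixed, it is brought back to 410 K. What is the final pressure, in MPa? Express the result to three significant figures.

Adiabatic step (PV^γ = const): P₂ = 0.385×22.6^(1.67) = 70.28 MPa; T₂ = 410×22.6^(0.67) = 3312 K.
Isochoric: P₃ = P₂(T₃/T₂) = 70.28 × (410/3312) = 8.701 MPa.

P₃ ≈ 8.70 MPa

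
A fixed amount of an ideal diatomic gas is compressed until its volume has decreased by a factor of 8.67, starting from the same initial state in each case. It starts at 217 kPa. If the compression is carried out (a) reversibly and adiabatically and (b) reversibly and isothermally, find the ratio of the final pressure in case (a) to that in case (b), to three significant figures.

For a diatomic ideal gas γ = 7/5.
Isothermal: P_b = P₁(V₁/V₂) = 217×8.67.
Adiabatic: P_a = P₁(V₁/V₂)^γ = 217×8.67^(7/5).
P_a/P_b = (V₁/V₂)^(γ−1) = 8.67^(2/5) = 2.373.

P_adiabatic / P_isothermal ≈ 2.37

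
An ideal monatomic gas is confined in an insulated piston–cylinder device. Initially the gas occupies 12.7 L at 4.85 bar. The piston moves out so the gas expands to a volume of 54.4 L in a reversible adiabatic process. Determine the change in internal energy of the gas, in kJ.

γ = 5/3 for a monatomic ideal gas.
P₂ = P₁(V₁/V₂)^γ = 4.85×(12.7/54.4)^(5/3) = 0.4293 bar.
For a reversible adiabat, W_by_gas = (P₁V₁ − P₂V₂)/(γ−1).
W_by = (485000×0.0127 − 42930×0.0544) / (2/3) = 5736 J.
Q = 0 ⇒ ΔU = −W_by = -5736 J.

ΔU ≈ -5.74 kJ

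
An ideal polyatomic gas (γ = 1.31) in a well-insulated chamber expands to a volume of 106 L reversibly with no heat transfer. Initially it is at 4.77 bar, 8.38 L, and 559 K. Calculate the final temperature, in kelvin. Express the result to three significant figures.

T₂ ≈ 255 K

Adiabatic: T₁V₁^(γ−1) = T₂V₂^(γ−1) ⇒ T₂ = T₁ (V₁/V₂)^(γ−1).
T₂ = 559 × (8.38/106)^(0.31) = 254.5 K.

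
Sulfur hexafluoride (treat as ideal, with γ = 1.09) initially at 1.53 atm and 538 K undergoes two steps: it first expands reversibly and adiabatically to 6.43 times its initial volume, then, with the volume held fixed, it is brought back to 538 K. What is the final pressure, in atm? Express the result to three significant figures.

P₃ ≈ 0.238 atm

Adiabatic step (PV^γ = const): P₂ = 1.53×(1/6.43)^(1.09) = 0.2013 atm; T₂ = 538×(1/6.43)^(0.09) = 455 K.
Isochoric: P₃ = P₂(T₃/T₂) = 0.2013 × (538/455) = 0.2379 atm.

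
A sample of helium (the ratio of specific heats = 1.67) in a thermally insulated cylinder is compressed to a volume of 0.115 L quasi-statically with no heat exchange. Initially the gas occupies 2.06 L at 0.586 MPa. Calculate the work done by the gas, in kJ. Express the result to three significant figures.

W ≈ -10.7 kJ

P₂ = P₁(V₁/V₂)^γ = 0.586×(2.06/0.115)^(1.67) = 72.56 MPa.
For a reversible adiabat, W_by_gas = (P₁V₁ − P₂V₂)/(γ−1).
W_by = (586000×0.00206 − 7.256×10^7×0.000115) / (0.67) = -10650 J.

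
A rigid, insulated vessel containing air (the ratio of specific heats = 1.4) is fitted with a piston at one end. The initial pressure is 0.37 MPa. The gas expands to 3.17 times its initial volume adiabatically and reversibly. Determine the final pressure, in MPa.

P₂ ≈ 0.0736 MPa

Adiabatic: P₁V₁^γ = P₂V₂^γ ⇒ P₂ = P₁ (V₁/V₂)^γ.
P₂ = 0.37 × (1/3.17)^(1.4) = 0.07357 MPa.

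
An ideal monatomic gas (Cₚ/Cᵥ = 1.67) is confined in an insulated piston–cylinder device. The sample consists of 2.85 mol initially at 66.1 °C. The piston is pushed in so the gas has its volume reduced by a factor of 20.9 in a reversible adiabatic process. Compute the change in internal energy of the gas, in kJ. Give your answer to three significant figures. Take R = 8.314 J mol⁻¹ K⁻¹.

For a reversible adiabat TV^(γ−1) is constant, so T₂ = T₁ (V₁/V₂)^(γ−1).
T₁ = 66.1 °C = 339.2 K.
T₂ = 339.2 × 20.9^(0.67) = 2600 K.
Q = 0, so ΔU = W_on_gas = nCᵥΔT with Cᵥ = R/(γ−1) = 12.41 J/(mol·K).
ΔU = 2.85 × 12.41 × (2600 − 339.2) = 79960 J.

ΔU ≈ 80.0 kJ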